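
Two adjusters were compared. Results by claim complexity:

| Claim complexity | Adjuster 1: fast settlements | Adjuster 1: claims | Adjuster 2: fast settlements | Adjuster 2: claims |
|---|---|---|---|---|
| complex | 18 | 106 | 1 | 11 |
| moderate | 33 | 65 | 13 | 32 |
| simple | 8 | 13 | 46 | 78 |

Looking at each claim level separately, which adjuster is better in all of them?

Complex: Adjuster 1 18/106 = 17.0%, Adjuster 2 1/11 = 9.1% → Adjuster 1
Moderate: Adjuster 1 33/65 = 50.8%, Adjuster 2 13/32 = 40.6% → Adjuster 1
Simple: Adjuster 1 8/13 = 61.5%, Adjuster 2 46/78 = 59.0% → Adjuster 1
Adjuster 1 has the higher rate in all 3 groups.

Adjuster 1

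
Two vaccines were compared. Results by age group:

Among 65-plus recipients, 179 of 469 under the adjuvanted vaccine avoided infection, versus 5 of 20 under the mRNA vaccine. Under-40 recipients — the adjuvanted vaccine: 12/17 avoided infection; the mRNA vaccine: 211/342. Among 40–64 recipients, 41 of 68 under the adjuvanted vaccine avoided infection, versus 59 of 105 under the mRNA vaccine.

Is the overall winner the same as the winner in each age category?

No

65-plus: the adjuvanted vaccine 179/469 = 38.2%, the mRNA vaccine 5/20 = 25.0% → the adjuvanted vaccine
Under-40: the adjuvanted vaccine 12/17 = 70.6%, the mRNA vaccine 211/342 = 61.7% → the adjuvanted vaccine
40–64: the adjuvanted vaccine 41/68 = 60.3%, the mRNA vaccine 59/105 = 56.2% → the adjuvanted vaccine
Overall: the adjuvanted vaccine 232/554 = 41.9%, the mRNA vaccine 275/467 = 58.9% → the mRNA vaccine
The adjuvanted vaccine wins each age group but the mRNA vaccine wins overall — the comparison reverses. The adjuvanted vaccine's recipients skew toward 65-plus, which has a lower base rate.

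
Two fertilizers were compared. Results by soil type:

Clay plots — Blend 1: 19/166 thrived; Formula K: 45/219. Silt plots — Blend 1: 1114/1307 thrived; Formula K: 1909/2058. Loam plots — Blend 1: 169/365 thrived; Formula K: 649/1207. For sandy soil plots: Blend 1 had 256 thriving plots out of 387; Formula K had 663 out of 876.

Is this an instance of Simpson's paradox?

Clay: Blend 1 19/166 = 11.4%, Formula K 45/219 = 20.5% → Formula K
Silt: Blend 1 1114/1307 = 85.2%, Formula K 1909/2058 = 92.8% → Formula K
Loam: Blend 1 169/365 = 46.3%, Formula K 649/1207 = 53.8% → Formula K
Sandy soil: Blend 1 256/387 = 66.1%, Formula K 663/876 = 75.7% → Formula K
Overall: Blend 1 1558/2225 = 70.0%, Formula K 3266/4360 = 74.9% → Formula K
Formula K wins overall and in every soil group — no reversal.

No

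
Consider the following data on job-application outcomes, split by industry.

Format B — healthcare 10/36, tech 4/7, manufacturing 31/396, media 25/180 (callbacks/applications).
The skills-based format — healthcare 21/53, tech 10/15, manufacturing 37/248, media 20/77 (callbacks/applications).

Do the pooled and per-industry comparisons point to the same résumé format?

Healthcare: Format B 10/36 = 27.8%, the skills-based format 21/53 = 39.6% → the skills-based format
Tech: Format B 4/7 = 57.1%, the skills-based format 10/15 = 66.7% → the skills-based format
Manufacturing: Format B 31/396 = 7.8%, the skills-based format 37/248 = 14.9% → the skills-based format
Media: Format B 25/180 = 13.9%, the skills-based format 20/77 = 26.0% → the skills-based format
Overall: Format B 70/619 = 11.3%, the skills-based format 88/393 = 22.4% → the skills-based format
The skills-based format wins overall and in every industry group — no reversal.

Yes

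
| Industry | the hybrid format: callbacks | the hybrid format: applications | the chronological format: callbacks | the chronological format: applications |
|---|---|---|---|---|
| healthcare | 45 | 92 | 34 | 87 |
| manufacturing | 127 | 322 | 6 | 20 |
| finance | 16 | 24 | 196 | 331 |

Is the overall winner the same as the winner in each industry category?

No

Healthcare: the hybrid format 45/92 = 48.9%, the chronological format 34/87 = 39.1% → the hybrid format
Manufacturing: the hybrid format 127/322 = 39.4%, the chronological format 6/20 = 30.0% → the hybrid format
Finance: the hybrid format 16/24 = 66.7%, the chronological format 196/331 = 59.2% → the hybrid format
Overall: the hybrid format 188/438 = 42.9%, the chronological format 236/438 = 53.9% → the chronological format
The hybrid format wins each industry group but the chronological format wins overall — the comparison reverses. The hybrid format's applications skew toward manufacturing, which has a lower base rate.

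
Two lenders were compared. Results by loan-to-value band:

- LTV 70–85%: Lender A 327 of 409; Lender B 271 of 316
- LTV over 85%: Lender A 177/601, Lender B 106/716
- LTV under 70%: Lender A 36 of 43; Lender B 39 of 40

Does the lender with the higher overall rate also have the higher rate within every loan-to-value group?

LTV 70–85%: Lender A 327/409 = 80.0%, Lender B 271/316 = 85.8% → Lender B
LTV over 85%: Lender A 177/601 = 29.5%, Lender B 106/716 = 14.8% → Lender A
LTV under 70%: Lender A 36/43 = 83.7%, Lender B 39/40 = 97.5% → Lender B
Overall: Lender A 540/1053 = 51.3%, Lender B 416/1072 = 38.8% → Lender A
Neither sweeps: Lender A wins 1 of 3 groups, Lender B wins 2. Lender A wins overall but not every group — no Simpson reversal.

No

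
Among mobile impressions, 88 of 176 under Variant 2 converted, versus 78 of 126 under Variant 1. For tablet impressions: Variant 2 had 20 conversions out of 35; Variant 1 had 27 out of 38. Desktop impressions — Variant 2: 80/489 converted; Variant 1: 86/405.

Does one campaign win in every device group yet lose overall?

Mobile: Variant 2 88/176 = 50.0%, Variant 1 78/126 = 61.9% → Variant 1
Tablet: Variant 2 20/35 = 57.1%, Variant 1 27/38 = 71.1% → Variant 1
Desktop: Variant 2 80/489 = 16.4%, Variant 1 86/405 = 21.2% → Variant 1
Overall: Variant 2 188/700 = 26.9%, Variant 1 191/569 = 33.6% → Variant 1
Variant 1 wins overall and in every device group — no reversal.

No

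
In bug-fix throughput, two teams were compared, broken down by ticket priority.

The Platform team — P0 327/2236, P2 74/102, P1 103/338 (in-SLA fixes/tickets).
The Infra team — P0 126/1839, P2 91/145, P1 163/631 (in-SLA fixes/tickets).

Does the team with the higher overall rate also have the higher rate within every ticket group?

P0: the Platform team 327/2236 = 14.6%, the Infra team 126/1839 = 6.9% → the Platform team
P2: the Platform team 74/102 = 72.5%, the Infra team 91/145 = 62.8% → the Platform team
P1: the Platform team 103/338 = 30.5%, the Infra team 163/631 = 25.8% → the Platform team
Overall: the Platform team 504/2676 = 18.8%, the Infra team 380/2615 = 14.5% → the Platform team
The Platform team wins overall and in every ticket group — no reversal.

Yes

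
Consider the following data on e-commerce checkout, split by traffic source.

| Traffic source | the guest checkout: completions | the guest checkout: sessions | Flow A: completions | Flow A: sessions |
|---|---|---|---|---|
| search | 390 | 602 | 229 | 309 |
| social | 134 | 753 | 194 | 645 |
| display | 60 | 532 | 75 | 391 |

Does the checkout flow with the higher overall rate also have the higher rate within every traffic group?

Search: the guest checkout 390/602 = 64.8%, Flow A 229/309 = 74.1% → Flow A
Social: the guest checkout 134/753 = 17.8%, Flow A 194/645 = 30.1% → Flow A
Display: the guest checkout 60/532 = 11.3%, Flow A 75/391 = 19.2% → Flow A
Overall: the guest checkout 584/1887 = 30.9%, Flow A 498/1345 = 37.0% → Flow A
Flow A wins overall and in every traffic group — no reversal.

Yes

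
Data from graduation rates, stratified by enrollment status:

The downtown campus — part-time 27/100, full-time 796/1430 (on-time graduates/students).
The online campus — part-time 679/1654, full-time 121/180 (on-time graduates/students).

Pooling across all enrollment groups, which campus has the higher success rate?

the downtown campus

Part-time: the downtown campus 27/100 = 27.0%, the online campus 679/1654 = 41.1% → the online campus
Full-time: the downtown campus 796/1430 = 55.7%, the online campus 121/180 = 67.2% → the online campus
Overall: the downtown campus 823/1530 = 53.8%, the online campus 800/1834 = 43.6% → the downtown campus
(The online campus wins every enrollment group but the downtown campus wins overall — the online campus's students skew toward the low-rate part-time group.)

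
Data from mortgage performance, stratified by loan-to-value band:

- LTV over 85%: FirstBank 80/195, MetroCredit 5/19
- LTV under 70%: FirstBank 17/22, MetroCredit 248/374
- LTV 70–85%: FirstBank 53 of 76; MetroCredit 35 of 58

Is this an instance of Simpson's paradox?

Yes

LTV over 85%: FirstBank 80/195 = 41.0%, MetroCredit 5/19 = 26.3% → FirstBank
LTV under 70%: FirstBank 17/22 = 77.3%, MetroCredit 248/374 = 66.3% → FirstBank
LTV 70–85%: FirstBank 53/76 = 69.7%, MetroCredit 35/58 = 60.3% → FirstBank
Overall: FirstBank 150/293 = 51.2%, MetroCredit 288/451 = 63.9% → MetroCredit
FirstBank wins each loan-to-value group but MetroCredit wins overall — the comparison reverses. FirstBank's loans skew toward LTV over 85%, which has a lower base rate.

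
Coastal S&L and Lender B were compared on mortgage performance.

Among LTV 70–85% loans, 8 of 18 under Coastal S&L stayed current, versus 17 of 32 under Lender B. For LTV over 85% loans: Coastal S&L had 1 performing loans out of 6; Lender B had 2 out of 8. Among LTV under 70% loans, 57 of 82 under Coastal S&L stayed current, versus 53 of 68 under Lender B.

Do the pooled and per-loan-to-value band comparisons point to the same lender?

Yes

LTV 70–85%: Coastal S&L 8/18 = 44.4%, Lender B 17/32 = 53.1% → Lender B
LTV over 85%: Coastal S&L 1/6 = 16.7%, Lender B 2/8 = 25.0% → Lender B
LTV under 70%: Coastal S&L 57/82 = 69.5%, Lender B 53/68 = 77.9% → Lender B
Overall: Coastal S&L 66/106 = 62.3%, Lender B 72/108 = 66.7% → Lender B
Lender B wins overall and in every loan-to-value group — no reversal.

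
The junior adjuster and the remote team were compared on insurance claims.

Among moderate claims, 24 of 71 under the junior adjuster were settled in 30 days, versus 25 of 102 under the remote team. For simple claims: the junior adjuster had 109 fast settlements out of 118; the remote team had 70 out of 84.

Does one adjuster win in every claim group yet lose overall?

No

Moderate: the junior adjuster 24/71 = 33.8%, the remote team 25/102 = 24.5% → the junior adjuster
Simple: the junior adjuster 109/118 = 92.4%, the remote team 70/84 = 83.3% → the junior adjuster
Overall: the junior adjuster 133/189 = 70.4%, the remote team 95/186 = 51.1% → the junior adjuster
The junior adjuster wins overall and in every claim group — no reversal.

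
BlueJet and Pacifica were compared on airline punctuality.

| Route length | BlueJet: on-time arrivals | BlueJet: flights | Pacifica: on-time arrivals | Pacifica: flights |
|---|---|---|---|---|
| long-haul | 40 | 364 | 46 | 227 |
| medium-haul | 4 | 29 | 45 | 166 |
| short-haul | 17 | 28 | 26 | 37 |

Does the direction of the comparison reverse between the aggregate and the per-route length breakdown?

No

Long-haul: BlueJet 40/364 = 11.0%, Pacifica 46/227 = 20.3% → Pacifica
Medium-haul: BlueJet 4/29 = 13.8%, Pacifica 45/166 = 27.1% → Pacifica
Short-haul: BlueJet 17/28 = 60.7%, Pacifica 26/37 = 70.3% → Pacifica
Overall: BlueJet 61/421 = 14.5%, Pacifica 117/430 = 27.2% → Pacifica
Pacifica wins overall and in every route group — no reversal.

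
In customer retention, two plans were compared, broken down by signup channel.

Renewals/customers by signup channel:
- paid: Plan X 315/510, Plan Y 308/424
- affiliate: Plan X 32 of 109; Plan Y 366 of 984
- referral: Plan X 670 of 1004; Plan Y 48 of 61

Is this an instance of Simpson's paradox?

Yes

Paid: Plan X 315/510 = 61.8%, Plan Y 308/424 = 72.6% → Plan Y
Affiliate: Plan X 32/109 = 29.4%, Plan Y 366/984 = 37.2% → Plan Y
Referral: Plan X 670/1004 = 66.7%, Plan Y 48/61 = 78.7% → Plan Y
Overall: Plan X 1017/1623 = 62.7%, Plan Y 722/1469 = 49.1% → Plan X
Plan Y wins each signup group but Plan X wins overall — the comparison reverses. Plan Y's customers skew toward affiliate, which has a lower base rate.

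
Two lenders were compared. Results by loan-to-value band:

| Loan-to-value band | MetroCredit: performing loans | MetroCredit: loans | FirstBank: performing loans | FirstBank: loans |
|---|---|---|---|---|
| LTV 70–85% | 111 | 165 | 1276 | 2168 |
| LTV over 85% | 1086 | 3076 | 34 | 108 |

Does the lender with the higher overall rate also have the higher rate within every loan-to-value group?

LTV 70–85%: MetroCredit 111/165 = 67.3%, FirstBank 1276/2168 = 58.9% → MetroCredit
LTV over 85%: MetroCredit 1086/3076 = 35.3%, FirstBank 34/108 = 31.5% → MetroCredit
Overall: MetroCredit 1197/3241 = 36.9%, FirstBank 1310/2276 = 57.6% → FirstBank
MetroCredit wins each loan-to-value group but FirstBank wins overall — the comparison reverses. MetroCredit's loans skew toward LTV over 85%, which has a lower base rate.

No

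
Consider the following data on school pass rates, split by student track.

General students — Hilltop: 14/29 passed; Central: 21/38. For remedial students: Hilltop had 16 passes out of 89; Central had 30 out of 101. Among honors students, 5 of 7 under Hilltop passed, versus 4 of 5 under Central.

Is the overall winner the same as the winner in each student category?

General: Hilltop 14/29 = 48.3%, Central 21/38 = 55.3% → Central
Remedial: Hilltop 16/89 = 18.0%, Central 30/101 = 29.7% → Central
Honors: Hilltop 5/7 = 71.4%, Central 4/5 = 80.0% → Central
Overall: Hilltop 35/125 = 28.0%, Central 55/144 = 38.2% → Central
Central wins overall and in every student group — no reversal.

Yes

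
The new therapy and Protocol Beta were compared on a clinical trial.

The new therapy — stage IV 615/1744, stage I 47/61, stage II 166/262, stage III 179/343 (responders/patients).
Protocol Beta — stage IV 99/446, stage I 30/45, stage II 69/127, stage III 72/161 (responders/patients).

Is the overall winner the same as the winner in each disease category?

Stage IV: the new therapy 615/1744 = 35.3%, Protocol Beta 99/446 = 22.2% → the new therapy
Stage I: the new therapy 47/61 = 77.0%, Protocol Beta 30/45 = 66.7% → the new therapy
Stage II: the new therapy 166/262 = 63.4%, Protocol Beta 69/127 = 54.3% → the new therapy
Stage III: the new therapy 179/343 = 52.2%, Protocol Beta 72/161 = 44.7% → the new therapy
Overall: the new therapy 1007/2410 = 41.8%, Protocol Beta 270/779 = 34.7% → the new therapy
The new therapy wins overall and in every disease group — no reversal.

Yes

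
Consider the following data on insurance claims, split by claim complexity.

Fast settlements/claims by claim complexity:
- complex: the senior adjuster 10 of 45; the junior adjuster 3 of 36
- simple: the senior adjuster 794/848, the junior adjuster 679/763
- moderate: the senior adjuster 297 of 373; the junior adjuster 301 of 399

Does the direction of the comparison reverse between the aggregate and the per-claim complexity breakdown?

No

Complex: the senior adjuster 10/45 = 22.2%, the junior adjuster 3/36 = 8.3% → the senior adjuster
Simple: the senior adjuster 794/848 = 93.6%, the junior adjuster 679/763 = 89.0% → the senior adjuster
Moderate: the senior adjuster 297/373 = 79.6%, the junior adjuster 301/399 = 75.4% → the senior adjuster
Overall: the senior adjuster 1101/1266 = 87.0%, the junior adjuster 983/1198 = 82.1% → the senior adjuster
The senior adjuster wins overall and in every claim group — no reversal.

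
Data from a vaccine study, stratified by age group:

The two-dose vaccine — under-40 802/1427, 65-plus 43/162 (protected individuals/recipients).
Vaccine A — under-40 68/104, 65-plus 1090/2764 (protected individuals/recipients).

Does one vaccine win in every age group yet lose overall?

Under-40: the two-dose vaccine 802/1427 = 56.2%, Vaccine A 68/104 = 65.4% → Vaccine A
65-plus: the two-dose vaccine 43/162 = 26.5%, Vaccine A 1090/2764 = 39.4% → Vaccine A
Overall: the two-dose vaccine 845/1589 = 53.2%, Vaccine A 1158/2868 = 40.4% → the two-dose vaccine
Vaccine A wins each age group but the two-dose vaccine wins overall — the comparison reverses. Vaccine A's recipients skew toward 65-plus, which has a lower base rate.

Yes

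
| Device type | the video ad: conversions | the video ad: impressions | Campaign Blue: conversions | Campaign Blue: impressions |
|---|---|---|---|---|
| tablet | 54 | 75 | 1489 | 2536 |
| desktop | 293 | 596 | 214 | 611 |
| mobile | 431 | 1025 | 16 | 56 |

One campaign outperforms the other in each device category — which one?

the video ad

Tablet: the video ad 54/75 = 72.0%, Campaign Blue 1489/2536 = 58.7% → the video ad
Desktop: the video ad 293/596 = 49.2%, Campaign Blue 214/611 = 35.0% → the video ad
Mobile: the video ad 431/1025 = 42.0%, Campaign Blue 16/56 = 28.6% → the video ad
The video ad has the higher rate in all 3 groups.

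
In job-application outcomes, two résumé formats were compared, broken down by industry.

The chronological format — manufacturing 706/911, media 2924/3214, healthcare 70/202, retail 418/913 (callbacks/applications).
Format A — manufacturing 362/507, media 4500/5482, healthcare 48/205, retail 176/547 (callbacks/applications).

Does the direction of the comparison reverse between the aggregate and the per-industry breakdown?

No

Manufacturing: the chronological format 706/911 = 77.5%, Format A 362/507 = 71.4% → the chronological format
Media: the chronological format 2924/3214 = 91.0%, Format A 4500/5482 = 82.1% → the chronological format
Healthcare: the chronological format 70/202 = 34.7%, Format A 48/205 = 23.4% → the chronological format
Retail: the chronological format 418/913 = 45.8%, Format A 176/547 = 32.2% → the chronological format
Overall: the chronological format 4118/5240 = 78.6%, Format A 5086/6741 = 75.4% → the chronological format
The chronological format wins overall and in every industry group — no reversal.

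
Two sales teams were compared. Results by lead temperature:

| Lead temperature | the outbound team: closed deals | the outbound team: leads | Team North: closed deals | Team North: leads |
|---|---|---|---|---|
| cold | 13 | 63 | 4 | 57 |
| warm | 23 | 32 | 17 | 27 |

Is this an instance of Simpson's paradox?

No

Cold: the outbound team 13/63 = 20.6%, Team North 4/57 = 7.0% → the outbound team
Warm: the outbound team 23/32 = 71.9%, Team North 17/27 = 63.0% → the outbound team
Overall: the outbound team 36/95 = 37.9%, Team North 21/84 = 25.0% → the outbound team
The outbound team wins overall and in every lead group — no reversal.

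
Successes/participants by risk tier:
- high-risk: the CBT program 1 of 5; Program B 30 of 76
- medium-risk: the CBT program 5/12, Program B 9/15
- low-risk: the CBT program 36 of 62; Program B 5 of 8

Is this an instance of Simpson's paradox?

Yes

High-risk: the CBT program 1/5 = 20.0%, Program B 30/76 = 39.5% → Program B
Medium-risk: the CBT program 5/12 = 41.7%, Program B 9/15 = 60.0% → Program B
Low-risk: the CBT program 36/62 = 58.1%, Program B 5/8 = 62.5% → Program B
Overall: the CBT program 42/79 = 53.2%, Program B 44/99 = 44.4% → the CBT program
Program B wins each risk group but the CBT program wins overall — the comparison reverses. Program B's participants skew toward high-risk, which has a lower base rate.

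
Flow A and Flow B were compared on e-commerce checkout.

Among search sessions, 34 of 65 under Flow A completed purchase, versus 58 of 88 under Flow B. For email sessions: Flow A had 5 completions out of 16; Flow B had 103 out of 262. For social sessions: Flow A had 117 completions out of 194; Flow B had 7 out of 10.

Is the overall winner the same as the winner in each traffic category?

Search: Flow A 34/65 = 52.3%, Flow B 58/88 = 65.9% → Flow B
Email: Flow A 5/16 = 31.2%, Flow B 103/262 = 39.3% → Flow B
Social: Flow A 117/194 = 60.3%, Flow B 7/10 = 70.0% → Flow B
Overall: Flow A 156/275 = 56.7%, Flow B 168/360 = 46.7% → Flow A
Flow B wins each traffic group but Flow A wins overall — the comparison reverses. Flow B's sessions skew toward email, which has a lower base rate.

No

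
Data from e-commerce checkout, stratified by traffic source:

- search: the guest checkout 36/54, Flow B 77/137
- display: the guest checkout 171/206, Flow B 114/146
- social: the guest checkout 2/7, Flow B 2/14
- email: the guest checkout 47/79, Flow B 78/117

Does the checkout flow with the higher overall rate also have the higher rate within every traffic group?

Search: the guest checkout 36/54 = 66.7%, Flow B 77/137 = 56.2% → the guest checkout
Display: the guest checkout 171/206 = 83.0%, Flow B 114/146 = 78.1% → the guest checkout
Social: the guest checkout 2/7 = 28.6%, Flow B 2/14 = 14.3% → the guest checkout
Email: the guest checkout 47/79 = 59.5%, Flow B 78/117 = 66.7% → Flow B
Overall: the guest checkout 256/346 = 74.0%, Flow B 271/414 = 65.5% → the guest checkout
Neither sweeps: the guest checkout wins 3 of 4 groups, Flow B wins 1. The guest checkout wins overall but not every group — no Simpson reversal.

No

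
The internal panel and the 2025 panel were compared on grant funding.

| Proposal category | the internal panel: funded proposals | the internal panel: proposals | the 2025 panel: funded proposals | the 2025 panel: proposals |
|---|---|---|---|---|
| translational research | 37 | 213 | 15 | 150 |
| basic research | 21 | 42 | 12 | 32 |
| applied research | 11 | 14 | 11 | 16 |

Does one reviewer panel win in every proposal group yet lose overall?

No

Translational research: the internal panel 37/213 = 17.4%, the 2025 panel 15/150 = 10.0% → the internal panel
Basic research: the internal panel 21/42 = 50.0%, the 2025 panel 12/32 = 37.5% → the internal panel
Applied research: the internal panel 11/14 = 78.6%, the 2025 panel 11/16 = 68.8% → the internal panel
Overall: the internal panel 69/269 = 25.7%, the 2025 panel 38/198 = 19.2% → the internal panel
The internal panel wins overall and in every proposal group — no reversal.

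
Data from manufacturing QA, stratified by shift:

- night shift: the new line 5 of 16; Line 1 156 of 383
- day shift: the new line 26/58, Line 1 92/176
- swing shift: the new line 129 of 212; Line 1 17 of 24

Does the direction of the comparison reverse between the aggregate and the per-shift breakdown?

Night shift: the new line 5/16 = 31.2%, Line 1 156/383 = 40.7% → Line 1
Day shift: the new line 26/58 = 44.8%, Line 1 92/176 = 52.3% → Line 1
Swing shift: the new line 129/212 = 60.8%, Line 1 17/24 = 70.8% → Line 1
Overall: the new line 160/286 = 55.9%, Line 1 265/583 = 45.5% → the new line
Line 1 wins each shift group but the new line wins overall — the comparison reverses. Line 1's units skew toward night shift, which has a lower base rate.

Yes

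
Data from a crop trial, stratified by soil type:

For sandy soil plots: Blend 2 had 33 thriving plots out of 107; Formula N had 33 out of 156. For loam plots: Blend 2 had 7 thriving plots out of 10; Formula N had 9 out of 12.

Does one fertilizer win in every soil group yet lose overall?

Sandy soil: Blend 2 33/107 = 30.8%, Formula N 33/156 = 21.2% → Blend 2
Loam: Blend 2 7/10 = 70.0%, Formula N 9/12 = 75.0% → Formula N
Overall: Blend 2 40/117 = 34.2%, Formula N 42/168 = 25.0% → Blend 2
Neither sweeps: Blend 2 wins 1 of 2 groups, Formula N wins 1. Blend 2 wins overall but not every group — no Simpson reversal.

No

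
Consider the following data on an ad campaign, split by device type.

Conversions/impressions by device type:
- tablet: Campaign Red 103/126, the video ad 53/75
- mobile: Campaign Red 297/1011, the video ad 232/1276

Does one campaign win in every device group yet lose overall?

Tablet: Campaign Red 103/126 = 81.7%, the video ad 53/75 = 70.7% → Campaign Red
Mobile: Campaign Red 297/1011 = 29.4%, the video ad 232/1276 = 18.2% → Campaign Red
Overall: Campaign Red 400/1137 = 35.2%, the video ad 285/1351 = 21.1% → Campaign Red
Campaign Red wins overall and in every device group — no reversal.

No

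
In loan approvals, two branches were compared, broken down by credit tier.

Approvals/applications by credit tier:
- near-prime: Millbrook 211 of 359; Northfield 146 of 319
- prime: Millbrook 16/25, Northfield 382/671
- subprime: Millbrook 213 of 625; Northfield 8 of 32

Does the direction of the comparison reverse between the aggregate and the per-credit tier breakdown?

Yes

Near-prime: Millbrook 211/359 = 58.8%, Northfield 146/319 = 45.8% → Millbrook
Prime: Millbrook 16/25 = 64.0%, Northfield 382/671 = 56.9% → Millbrook
Subprime: Millbrook 213/625 = 34.1%, Northfield 8/32 = 25.0% → Millbrook
Overall: Millbrook 440/1009 = 43.6%, Northfield 536/1022 = 52.4% → Northfield
Millbrook wins each credit group but Northfield wins overall — the comparison reverses. Millbrook's applications skew toward subprime, which has a lower base rate.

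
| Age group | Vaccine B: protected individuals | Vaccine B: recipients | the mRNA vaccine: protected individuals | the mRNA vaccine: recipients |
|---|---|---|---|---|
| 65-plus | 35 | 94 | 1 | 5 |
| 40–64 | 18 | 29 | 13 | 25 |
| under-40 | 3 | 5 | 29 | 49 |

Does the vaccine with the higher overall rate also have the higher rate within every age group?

No

65-plus: Vaccine B 35/94 = 37.2%, the mRNA vaccine 1/5 = 20.0% → Vaccine B
40–64: Vaccine B 18/29 = 62.1%, the mRNA vaccine 13/25 = 52.0% → Vaccine B
Under-40: Vaccine B 3/5 = 60.0%, the mRNA vaccine 29/49 = 59.2% → Vaccine B
Overall: Vaccine B 56/128 = 43.8%, the mRNA vaccine 43/79 = 54.4% → the mRNA vaccine
Vaccine B wins each age group but the mRNA vaccine wins overall — the comparison reverses. Vaccine B's recipients skew toward 65-plus, which has a lower base rate.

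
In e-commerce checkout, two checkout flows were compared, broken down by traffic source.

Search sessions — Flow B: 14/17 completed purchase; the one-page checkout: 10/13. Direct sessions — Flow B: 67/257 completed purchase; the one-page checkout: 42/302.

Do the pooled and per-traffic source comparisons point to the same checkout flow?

Search: Flow B 14/17 = 82.4%, the one-page checkout 10/13 = 76.9% → Flow B
Direct: Flow B 67/257 = 26.1%, the one-page checkout 42/302 = 13.9% → Flow B
Overall: Flow B 81/274 = 29.6%, the one-page checkout 52/315 = 16.5% → Flow B
Flow B wins overall and in every traffic group — no reversal.

Yes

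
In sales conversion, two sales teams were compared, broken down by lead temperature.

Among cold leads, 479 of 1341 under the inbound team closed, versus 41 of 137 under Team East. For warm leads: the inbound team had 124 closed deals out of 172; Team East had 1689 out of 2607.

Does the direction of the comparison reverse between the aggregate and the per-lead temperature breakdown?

Cold: the inbound team 479/1341 = 35.7%, Team East 41/137 = 29.9% → the inbound team
Warm: the inbound team 124/172 = 72.1%, Team East 1689/2607 = 64.8% → the inbound team
Overall: the inbound team 603/1513 = 39.9%, Team East 1730/2744 = 63.0% → Team East
The inbound team wins each lead group but Team East wins overall — the comparison reverses. The inbound team's leads skew toward cold, which has a lower base rate.

Yes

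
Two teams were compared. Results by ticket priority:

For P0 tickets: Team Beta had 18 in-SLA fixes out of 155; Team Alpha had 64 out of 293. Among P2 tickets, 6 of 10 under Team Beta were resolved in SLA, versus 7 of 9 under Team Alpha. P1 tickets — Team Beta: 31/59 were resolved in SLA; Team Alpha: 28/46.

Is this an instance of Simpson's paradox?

No

P0: Team Beta 18/155 = 11.6%, Team Alpha 64/293 = 21.8% → Team Alpha
P2: Team Beta 6/10 = 60.0%, Team Alpha 7/9 = 77.8% → Team Alpha
P1: Team Beta 31/59 = 52.5%, Team Alpha 28/46 = 60.9% → Team Alpha
Overall: Team Beta 55/224 = 24.6%, Team Alpha 99/348 = 28.4% → Team Alpha
Team Alpha wins overall and in every ticket group — no reversal.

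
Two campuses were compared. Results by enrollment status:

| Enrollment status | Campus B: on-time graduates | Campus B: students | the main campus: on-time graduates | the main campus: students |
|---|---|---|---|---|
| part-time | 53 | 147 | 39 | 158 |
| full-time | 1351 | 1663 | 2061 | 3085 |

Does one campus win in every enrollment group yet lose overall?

Part-time: Campus B 53/147 = 36.1%, the main campus 39/158 = 24.7% → Campus B
Full-time: Campus B 1351/1663 = 81.2%, the main campus 2061/3085 = 66.8% → Campus B
Overall: Campus B 1404/1810 = 77.6%, the main campus 2100/3243 = 64.8% → Campus B
Campus B wins overall and in every enrollment group — no reversal.

No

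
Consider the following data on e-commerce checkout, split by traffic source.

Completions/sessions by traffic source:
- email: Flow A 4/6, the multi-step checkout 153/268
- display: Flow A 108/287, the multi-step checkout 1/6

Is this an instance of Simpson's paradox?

Email: Flow A 4/6 = 66.7%, the multi-step checkout 153/268 = 57.1% → Flow A
Display: Flow A 108/287 = 37.6%, the multi-step checkout 1/6 = 16.7% → Flow A
Overall: Flow A 112/293 = 38.2%, the multi-step checkout 154/274 = 56.2% → the multi-step checkout
Flow A wins each traffic group but the multi-step checkout wins overall — the comparison reverses. Flow A's sessions skew toward display, which has a lower base rate.

Yes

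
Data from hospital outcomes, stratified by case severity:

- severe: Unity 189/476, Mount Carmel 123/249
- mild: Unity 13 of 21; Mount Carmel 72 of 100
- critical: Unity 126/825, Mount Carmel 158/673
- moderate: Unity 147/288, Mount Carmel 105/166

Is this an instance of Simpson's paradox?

No

Severe: Unity 189/476 = 39.7%, Mount Carmel 123/249 = 49.4% → Mount Carmel
Mild: Unity 13/21 = 61.9%, Mount Carmel 72/100 = 72.0% → Mount Carmel
Critical: Unity 126/825 = 15.3%, Mount Carmel 158/673 = 23.5% → Mount Carmel
Moderate: Unity 147/288 = 51.0%, Mount Carmel 105/166 = 63.3% → Mount Carmel
Overall: Unity 475/1610 = 29.5%, Mount Carmel 458/1188 = 38.6% → Mount Carmel
Mount Carmel wins overall and in every case group — no reversal.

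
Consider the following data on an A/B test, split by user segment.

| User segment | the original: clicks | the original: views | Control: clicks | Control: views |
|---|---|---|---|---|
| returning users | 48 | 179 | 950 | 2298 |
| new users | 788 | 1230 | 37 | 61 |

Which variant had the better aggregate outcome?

Returning users: the original 48/179 = 26.8%, Control 950/2298 = 41.3% → Control
New users: the original 788/1230 = 64.1%, Control 37/61 = 60.7% → the original
Overall: the original 836/1409 = 59.3%, Control 987/2359 = 41.8% → the original
(Neither sweeps every user group, but the original has the higher pooled rate.)

the original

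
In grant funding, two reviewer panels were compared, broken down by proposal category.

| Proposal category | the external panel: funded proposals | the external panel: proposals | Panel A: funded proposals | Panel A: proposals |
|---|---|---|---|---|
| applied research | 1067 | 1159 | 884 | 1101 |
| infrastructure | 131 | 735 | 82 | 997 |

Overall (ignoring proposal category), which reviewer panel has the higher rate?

the external panel

Applied research: the external panel 1067/1159 = 92.1%, Panel A 884/1101 = 80.3% → the external panel
Infrastructure: the external panel 131/735 = 17.8%, Panel A 82/997 = 8.2% → the external panel
Overall: the external panel 1198/1894 = 63.3%, Panel A 966/2098 = 46.0% → the external panel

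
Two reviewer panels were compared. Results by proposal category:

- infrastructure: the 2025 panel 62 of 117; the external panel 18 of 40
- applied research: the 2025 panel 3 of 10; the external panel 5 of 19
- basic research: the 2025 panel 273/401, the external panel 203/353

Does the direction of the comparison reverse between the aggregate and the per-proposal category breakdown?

No

Infrastructure: the 2025 panel 62/117 = 53.0%, the external panel 18/40 = 45.0% → the 2025 panel
Applied research: the 2025 panel 3/10 = 30.0%, the external panel 5/19 = 26.3% → the 2025 panel
Basic research: the 2025 panel 273/401 = 68.1%, the external panel 203/353 = 57.5% → the 2025 panel
Overall: the 2025 panel 338/528 = 64.0%, the external panel 226/412 = 54.9% → the 2025 panel
The 2025 panel wins overall and in every proposal group — no reversal.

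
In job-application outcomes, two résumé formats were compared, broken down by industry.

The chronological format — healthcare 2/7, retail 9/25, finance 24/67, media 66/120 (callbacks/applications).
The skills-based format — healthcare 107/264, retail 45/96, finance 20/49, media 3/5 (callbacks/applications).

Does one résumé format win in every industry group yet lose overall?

Yes

Healthcare: the chronological format 2/7 = 28.6%, the skills-based format 107/264 = 40.5% → the skills-based format
Retail: the chronological format 9/25 = 36.0%, the skills-based format 45/96 = 46.9% → the skills-based format
Finance: the chronological format 24/67 = 35.8%, the skills-based format 20/49 = 40.8% → the skills-based format
Media: the chronological format 66/120 = 55.0%, the skills-based format 3/5 = 60.0% → the skills-based format
Overall: the chronological format 101/219 = 46.1%, the skills-based format 175/414 = 42.3% → the chronological format
The skills-based format wins each industry group but the chronological format wins overall — the comparison reverses. The skills-based format's applications skew toward healthcare, which has a lower base rate.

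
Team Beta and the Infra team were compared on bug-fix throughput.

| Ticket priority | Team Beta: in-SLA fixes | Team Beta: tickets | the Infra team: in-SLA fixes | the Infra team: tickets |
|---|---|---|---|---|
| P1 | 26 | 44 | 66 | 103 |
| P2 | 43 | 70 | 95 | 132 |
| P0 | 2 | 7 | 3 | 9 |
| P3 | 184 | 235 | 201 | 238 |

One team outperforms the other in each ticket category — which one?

P1: Team Beta 26/44 = 59.1%, the Infra team 66/103 = 64.1% → the Infra team
P2: Team Beta 43/70 = 61.4%, the Infra team 95/132 = 72.0% → the Infra team
P0: Team Beta 2/7 = 28.6%, the Infra team 3/9 = 33.3% → the Infra team
P3: Team Beta 184/235 = 78.3%, the Infra team 201/238 = 84.5% → the Infra team
The Infra team has the higher rate in all 4 groups.

the Infra team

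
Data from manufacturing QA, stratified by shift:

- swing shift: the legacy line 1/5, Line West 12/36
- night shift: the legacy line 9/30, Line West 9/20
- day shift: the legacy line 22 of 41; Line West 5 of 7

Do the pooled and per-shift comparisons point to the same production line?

No

Swing shift: the legacy line 1/5 = 20.0%, Line West 12/36 = 33.3% → Line West
Night shift: the legacy line 9/30 = 30.0%, Line West 9/20 = 45.0% → Line West
Day shift: the legacy line 22/41 = 53.7%, Line West 5/7 = 71.4% → Line West
Overall: the legacy line 32/76 = 42.1%, Line West 26/63 = 41.3% → the legacy line
Line West wins each shift group but the legacy line wins overall — the comparison reverses. Line West's units skew toward swing shift, which has a lower base rate.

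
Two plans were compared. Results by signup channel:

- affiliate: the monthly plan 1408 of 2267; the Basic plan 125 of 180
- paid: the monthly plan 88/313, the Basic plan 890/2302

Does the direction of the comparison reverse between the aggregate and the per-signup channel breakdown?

Yes

Affiliate: the monthly plan 1408/2267 = 62.1%, the Basic plan 125/180 = 69.4% → the Basic plan
Paid: the monthly plan 88/313 = 28.1%, the Basic plan 890/2302 = 38.7% → the Basic plan
Overall: the monthly plan 1496/2580 = 58.0%, the Basic plan 1015/2482 = 40.9% → the monthly plan
The Basic plan wins each signup group but the monthly plan wins overall — the comparison reverses. The Basic plan's customers skew toward paid, which has a lower base rate.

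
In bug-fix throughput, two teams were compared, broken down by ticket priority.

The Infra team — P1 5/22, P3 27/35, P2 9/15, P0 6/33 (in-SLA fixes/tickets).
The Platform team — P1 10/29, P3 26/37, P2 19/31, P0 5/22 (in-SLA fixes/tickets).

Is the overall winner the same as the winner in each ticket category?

No

P1: the Infra team 5/22 = 22.7%, the Platform team 10/29 = 34.5% → the Platform team
P3: the Infra team 27/35 = 77.1%, the Platform team 26/37 = 70.3% → the Infra team
P2: the Infra team 9/15 = 60.0%, the Platform team 19/31 = 61.3% → the Platform team
P0: the Infra team 6/33 = 18.2%, the Platform team 5/22 = 22.7% → the Platform team
Overall: the Infra team 47/105 = 44.8%, the Platform team 60/119 = 50.4% → the Platform team
Neither sweeps: the Infra team wins 1 of 4 groups, the Platform team wins 3. The Platform team wins overall but not every group — no Simpson reversal.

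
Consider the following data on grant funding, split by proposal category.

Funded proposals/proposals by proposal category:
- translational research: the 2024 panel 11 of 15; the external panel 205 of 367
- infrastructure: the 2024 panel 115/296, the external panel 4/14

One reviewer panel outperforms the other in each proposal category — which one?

Translational research: the 2024 panel 11/15 = 73.3%, the external panel 205/367 = 55.9% → the 2024 panel
Infrastructure: the 2024 panel 115/296 = 38.9%, the external panel 4/14 = 28.6% → the 2024 panel
The 2024 panel has the higher rate in both groups.

the 2024 panel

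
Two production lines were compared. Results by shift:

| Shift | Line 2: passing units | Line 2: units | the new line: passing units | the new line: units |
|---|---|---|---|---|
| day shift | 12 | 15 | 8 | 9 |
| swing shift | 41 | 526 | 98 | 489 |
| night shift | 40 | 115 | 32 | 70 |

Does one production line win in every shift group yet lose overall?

No

Day shift: Line 2 12/15 = 80.0%, the new line 8/9 = 88.9% → the new line
Swing shift: Line 2 41/526 = 7.8%, the new line 98/489 = 20.0% → the new line
Night shift: Line 2 40/115 = 34.8%, the new line 32/70 = 45.7% → the new line
Overall: Line 2 93/656 = 14.2%, the new line 138/568 = 24.3% → the new line
The new line wins overall and in every shift group — no reversal.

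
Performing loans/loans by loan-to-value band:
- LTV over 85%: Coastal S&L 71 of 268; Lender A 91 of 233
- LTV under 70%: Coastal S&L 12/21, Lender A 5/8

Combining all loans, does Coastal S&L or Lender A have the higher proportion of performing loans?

LTV over 85%: Coastal S&L 71/268 = 26.5%, Lender A 91/233 = 39.1% → Lender A
LTV under 70%: Coastal S&L 12/21 = 57.1%, Lender A 5/8 = 62.5% → Lender A
Overall: Coastal S&L 83/289 = 28.7%, Lender A 96/241 = 39.8% → Lender A

Lender A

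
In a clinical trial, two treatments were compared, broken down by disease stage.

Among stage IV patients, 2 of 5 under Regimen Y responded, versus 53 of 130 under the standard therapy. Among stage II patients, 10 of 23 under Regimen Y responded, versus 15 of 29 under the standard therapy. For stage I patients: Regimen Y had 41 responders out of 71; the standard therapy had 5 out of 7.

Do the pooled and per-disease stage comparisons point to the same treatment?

Stage IV: Regimen Y 2/5 = 40.0%, the standard therapy 53/130 = 40.8% → the standard therapy
Stage II: Regimen Y 10/23 = 43.5%, the standard therapy 15/29 = 51.7% → the standard therapy
Stage I: Regimen Y 41/71 = 57.7%, the standard therapy 5/7 = 71.4% → the standard therapy
Overall: Regimen Y 53/99 = 53.5%, the standard therapy 73/166 = 44.0% → Regimen Y
The standard therapy wins each disease group but Regimen Y wins overall — the comparison reverses. The standard therapy's patients skew toward stage IV, which has a lower base rate.

No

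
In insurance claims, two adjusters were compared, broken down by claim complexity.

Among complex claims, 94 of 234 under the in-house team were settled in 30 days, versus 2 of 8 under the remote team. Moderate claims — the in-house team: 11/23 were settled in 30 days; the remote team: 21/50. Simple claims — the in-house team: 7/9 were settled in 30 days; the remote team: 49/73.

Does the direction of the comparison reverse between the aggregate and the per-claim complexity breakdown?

Complex: the in-house team 94/234 = 40.2%, the remote team 2/8 = 25.0% → the in-house team
Moderate: the in-house team 11/23 = 47.8%, the remote team 21/50 = 42.0% → the in-house team
Simple: the in-house team 7/9 = 77.8%, the remote team 49/73 = 67.1% → the in-house team
Overall: the in-house team 112/266 = 42.1%, the remote team 72/131 = 55.0% → the remote team
The in-house team wins each claim group but the remote team wins overall — the comparison reverses. The in-house team's claims skew toward complex, which has a lower base rate.

Yes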